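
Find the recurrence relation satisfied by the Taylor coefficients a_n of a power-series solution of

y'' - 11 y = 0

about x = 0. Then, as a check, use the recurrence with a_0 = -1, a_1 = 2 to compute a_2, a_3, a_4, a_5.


Substitute y = sum_n a_n x^n into y'' + (const) y = 0.
y''(x) = sum_{n>=0} (n+2)(n+1) a_{n+2} x^n.
The ODE becomes sum_n [(n+2)(n+1) a_{n+2} - 11 a_n] x^n = 0.
Setting each coefficient to zero gives the recurrence:
  (n+2)(n+1) a_{n+2} - 11 a_n = 0,
  a_{n+2} = 11 / ((n+1)(n+2)) a_n.

Check with a_0 = -1, a_1 = 2 (apply the recurrence for n = 0, 1, 2, 3): a_0 = -1, a_1 = 2, a_2 = -11/2, a_3 = 11/3, a_4 = -121/24, a_5 = 121/60.

a_{n+2} = 11/((n+1)(n+2)) * a_n; check: a_0 = -1, a_1 = 2, a_2 = -11/2, a_3 = 11/3, a_4 = -121/24, a_5 = 121/60


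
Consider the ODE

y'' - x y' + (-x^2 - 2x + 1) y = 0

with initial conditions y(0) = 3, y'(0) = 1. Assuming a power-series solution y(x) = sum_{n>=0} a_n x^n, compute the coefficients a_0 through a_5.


Ansatz: y(x) = sum_{n>=0} a_n x^n, so y'(x) = sum_{n>=1} n a_n x^(n-1) and y''(x) = sum_{n>=2} n(n-1) a_n x^(n-2).
Substitute into P(x) y'' + Q(x) y' + R(x) y = 0 with P(x) = 1, Q(x) = -x, R(x) = -x^2 - 2x + 1, and match powers of x.
Initial conditions: a_0 = 3, a_1 = 1.
Setting the coefficient of each power of x to zero and solving order by order (substituting the coefficients already found):
  x^0: 2 a_2 + a_0 = 0  ->  2 a_2 = -a_0 = -3  ->  a_2 = -3/2
  x^1: 6 a_3 - 2 a_0 = 0  ->  6 a_3 = 2 a_0 = 6  ->  a_3 = 1
  x^2: 12 a_4 - a_2 - 2 a_1 - a_0 = 0  ->  12 a_4 = a_2 + 2 a_1 + a_0 = 7/2  ->  a_4 = 7/24
  x^3: 20 a_5 - 2 a_3 - 2 a_2 - a_1 = 0  ->  20 a_5 = 2 a_3 + 2 a_2 + a_1 = 0  ->  a_5 = 0
Truncated series: y(x) = 3 + x - (3/2) x^2 + x^3 + (7/24) x^4 + O(x^6).

a_0 = 3; a_1 = 1; a_2 = -3/2; a_3 = 1; a_4 = 7/24; a_5 = 0


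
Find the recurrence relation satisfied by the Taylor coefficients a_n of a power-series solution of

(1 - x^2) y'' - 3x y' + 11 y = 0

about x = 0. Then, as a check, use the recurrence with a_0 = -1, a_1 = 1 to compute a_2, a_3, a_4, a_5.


Substitute y = sum_n a_n x^n.
(1 - 1 x^2) y'' contributes (n+2)(n+1) a_{n+2} - n(n-1) a_n at x^n.
-3 x y'(x) contributes -3 n a_n at x^n.
11 y(x) contributes 11 a_n at x^n.
Matching x^n: (n+2)(n+1) a_{n+2} + (-n(n-1) - 3 n + 11) a_n = 0.
Thus a_{n+2} = (n(n-1) + 3 n - 11) / ((n+1)(n+2)) * a_n.

Check with a_0 = -1, a_1 = 1 (apply the recurrence for n = 0, 1, 2, 3): a_0 = -1, a_1 = 1, a_2 = 11/2, a_3 = -4/3, a_4 = -11/8, a_5 = -4/15.

a_(n+2) = (n(n-1) + 3 n - 11) / ((n+1)(n+2)) * a_n; check: a_0 = -1, a_1 = 1, a_2 = 11/2, a_3 = -4/3, a_4 = -11/8, a_5 = -4/15


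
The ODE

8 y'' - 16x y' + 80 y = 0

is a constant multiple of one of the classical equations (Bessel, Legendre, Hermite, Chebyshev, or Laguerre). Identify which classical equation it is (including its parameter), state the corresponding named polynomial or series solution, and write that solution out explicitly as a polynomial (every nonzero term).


All three coefficients share the factor 8; dividing through by 8 gives  y'' - 2x y' + 10 y = 0.
This matches the Hermite equation y'' - 2x y' + 2n y = 0 with 2n = 10, so n = 5; the polynomial solution is H_5(x).
With y = sum_k a_k x^k, matching x^k gives (k+2)(k+1) a_{k+2} = 2(k - n) a_k = 2(k - 5) a_k. The right side vanishes at k = 5, so the series with the parity of 5 terminates at degree 5.
Standard normalization: leading coefficient of H_n is 2^n, so a_5 = 2^5 = 32. Work downward with a_k = (k+1)(k+2) a_{k+2} / (2(k - n)):
  a_3 = (4)(5)(32) / (2(3 - 5)) = 640/(-4) = -160
  a_1 = (2)(3)(-160) / (2(1 - 5)) = -960/(-8) = 120
Hence H_5(x) = 32 x^5 - 160 x^3 + 120 x.

H_5(x); series = 32 x^5 - 160 x^3 + 120 x


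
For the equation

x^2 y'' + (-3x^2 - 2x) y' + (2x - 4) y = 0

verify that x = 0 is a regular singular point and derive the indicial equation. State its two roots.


Divide by x^2 to reach normal form y'' + P_1(x) y' + P_2(x) y = 0 with P_1(x) = -3 - 2/x and P_2(x) = 2/x - 4/x^2.
x = 0 is a singular point because the y'-coefficient -3 - 2/x has a pole at x = 0 and the y-coefficient 2/x - 4/x^2 has a pole at x = 0.
It is a regular singular point because x P_1(x) = p(x) = -3x - 2 and x^2 P_2(x) = q(x) = 2x - 4 are polynomials, hence analytic at x = 0.
p(0) = -2,  q(0) = -4.
Indicial equation: r(r-1) + p(0) r + q(0) = 0, i.e. r^2 + (p(0) - 1) r + q(0) = 0, i.e. r^2 - 3 r - 4 = 0.
Discriminant: (-3)^2 - 4(-4) = 25, so r = (3 ± 5)/2.
Solving: r_1 = 4, r_2 = -1.

indicial: r^2 - 3 r - 4 = 0; roots r_1 = 4, r_2 = -1


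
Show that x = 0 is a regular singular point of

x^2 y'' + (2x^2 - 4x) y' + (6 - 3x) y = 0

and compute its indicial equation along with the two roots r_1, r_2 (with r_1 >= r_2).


Divide by x^2 to reach normal form y'' + P_1(x) y' + P_2(x) y = 0 with P_1(x) = 2 - 4/x and P_2(x) = -3/x + 6/x^2.
x = 0 is a singular point because the y'-coefficient 2 - 4/x has a pole at x = 0 and the y-coefficient -3/x + 6/x^2 has a pole at x = 0.
It is a regular singular point because x P_1(x) = p(x) = 2x - 4 and x^2 P_2(x) = q(x) = 6 - 3x are polynomials, hence analytic at x = 0.
p(0) = -4,  q(0) = 6.
Indicial equation: r(r-1) + p(0) r + q(0) = 0, i.e. r^2 + (p(0) - 1) r + q(0) = 0, i.e. r^2 - 5 r + 6 = 0.
Discriminant: (-5)^2 - 4(6) = 1, so r = (5 ± 1)/2.
Solving: r_1 = 3, r_2 = 2.

indicial: r^2 - 5 r + 6 = 0; roots r_1 = 3, r_2 = 2


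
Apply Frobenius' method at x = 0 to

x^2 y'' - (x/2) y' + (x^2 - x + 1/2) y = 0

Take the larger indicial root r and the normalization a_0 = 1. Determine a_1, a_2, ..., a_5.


Write in Frobenius form y'' + (p(x)/x) y' + (q(x)/x^2) y = 0:
  p(x) = -1/2,  q(x) = x^2 - x + 1/2.
Indicial equation: r(r-1) + (-1/2) r + (1/2) = 0 -> roots r_1 = 1, r_2 = 1/2.
Take r = r_1 = 1. Let y(x) = x^r sum_{n>=0} a_n x^n with a_0 = 1.
Substitute y = x^r sum a_n x^n and match x^{r+n}. The recurrence is
  D(n) a_n - 1 a_{n-1} + 1 a_{n-2} = 0,  where D(n) = (r+n)(r+n-1) + (-1/2)(r+n) + (1/2).
  a_n = [1 a_{n-1} - 1 a_{n-2}] / D(n).
Since the indicial polynomial factors as (r - r_1)(r - r_2), D(n) = (r_1 + n - r_1)(r_1 + n - r_2) = n(n + 1/2).
Evaluating step by step (a_0 = 1):
  n = 1: D(1) = 1(1 + 1/2) = 3/2; numerator = 1(1) = 1; a_1 = (1)/(3/2) = 2/3
  n = 2: D(2) = 2(2 + 1/2) = 5; numerator = 1(2/3) - 1(1) = -1/3; a_2 = (-1/3)/(5) = -1/15
  n = 3: D(3) = 3(3 + 1/2) = 21/2; numerator = 1(-1/15) - 1(2/3) = -11/15; a_3 = (-11/15)/(21/2) = -22/315
  n = 4: D(4) = 4(4 + 1/2) = 18; numerator = 1(-22/315) - 1(-1/15) = -1/315; a_4 = (-1/315)/(18) = -1/5670
  n = 5: D(5) = 5(5 + 1/2) = 55/2; numerator = 1(-1/5670) - 1(-22/315) = 79/1134; a_5 = (79/1134)/(55/2) = 79/31185

r = 1; a_0 = 1; a_1 = 2/3; a_2 = -1/15; a_3 = -22/315; a_4 = -1/5670; a_5 = 79/31185


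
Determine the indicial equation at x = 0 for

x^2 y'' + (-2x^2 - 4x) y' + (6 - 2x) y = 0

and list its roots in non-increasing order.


Divide by x^2 to reach normal form y'' + P_1(x) y' + P_2(x) y = 0 with P_1(x) = -2 - 4/x and P_2(x) = -2/x + 6/x^2.
x = 0 is a singular point because the y'-coefficient -2 - 4/x has a pole at x = 0 and the y-coefficient -2/x + 6/x^2 has a pole at x = 0.
It is a regular singular point because x P_1(x) = p(x) = -2x - 4 and x^2 P_2(x) = q(x) = 6 - 2x are polynomials, hence analytic at x = 0.
p(0) = -4,  q(0) = 6.
Indicial equation: r(r-1) + p(0) r + q(0) = 0, i.e. r^2 + (p(0) - 1) r + q(0) = 0, i.e. r^2 - 5 r + 6 = 0.
Discriminant: (-5)^2 - 4(6) = 1, so r = (5 ± 1)/2.
Solving: r_1 = 3, r_2 = 2.

indicial: r^2 - 5 r + 6 = 0; roots r_1 = 3, r_2 = 2


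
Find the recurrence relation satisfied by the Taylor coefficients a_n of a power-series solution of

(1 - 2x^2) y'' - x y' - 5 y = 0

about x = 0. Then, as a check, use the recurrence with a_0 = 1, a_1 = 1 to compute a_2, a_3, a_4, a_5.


Substitute y = sum_n a_n x^n.
(1 - 2 x^2) y'' contributes (n+2)(n+1) a_{n+2} - 2 n(n-1) a_n at x^n.
-x y'(x) contributes -n a_n at x^n.
-5 y(x) contributes -5 a_n at x^n.
Matching x^n: (n+2)(n+1) a_{n+2} + (-2 n(n-1) - n - 5) a_n = 0.
Thus a_{n+2} = (2 n(n-1) + n + 5) / ((n+1)(n+2)) * a_n.

Check with a_0 = 1, a_1 = 1 (apply the recurrence for n = 0, 1, 2, 3): a_0 = 1, a_1 = 1, a_2 = 5/2, a_3 = 1, a_4 = 55/24, a_5 = 1.

a_(n+2) = (2 n(n-1) + n + 5) / ((n+1)(n+2)) * a_n; check: a_0 = 1, a_1 = 1, a_2 = 5/2, a_3 = 1, a_4 = 55/24, a_5 = 1


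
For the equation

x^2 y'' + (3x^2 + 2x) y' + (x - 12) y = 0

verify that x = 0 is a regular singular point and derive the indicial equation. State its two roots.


Divide by x^2 to reach normal form y'' + P_1(x) y' + P_2(x) y = 0 with P_1(x) = 3 + 2/x and P_2(x) = 1/x - 12/x^2.
x = 0 is a singular point because the y'-coefficient 3 + 2/x has a pole at x = 0 and the y-coefficient 1/x - 12/x^2 has a pole at x = 0.
It is a regular singular point because x P_1(x) = p(x) = 3x + 2 and x^2 P_2(x) = q(x) = x - 12 are polynomials, hence analytic at x = 0.
p(0) = 2,  q(0) = -12.
Indicial equation: r(r-1) + p(0) r + q(0) = 0, i.e. r^2 + (p(0) - 1) r + q(0) = 0, i.e. r^2 + 1 r - 12 = 0.
Discriminant: (1)^2 - 4(-12) = 49, so r = (-1 ± 7)/2.
Solving: r_1 = 3, r_2 = -4.

indicial: r^2 + 1 r - 12 = 0; roots r_1 = 3, r_2 = -4


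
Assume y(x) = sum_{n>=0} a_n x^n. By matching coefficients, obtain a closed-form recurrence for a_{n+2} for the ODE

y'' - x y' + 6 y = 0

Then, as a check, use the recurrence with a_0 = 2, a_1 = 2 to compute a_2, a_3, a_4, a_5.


Substitute y = sum_n a_n x^n.
y''(x) has coefficient (n+2)(n+1) a_{n+2} at x^n;
-x y'(x) has coefficient -n a_n at x^n (shift);
6 y(x) has coefficient 6 a_n at x^n.
Matching x^n: (n+2)(n+1) a_{n+2} + (-n + 6) a_n = 0.
Thus a_{n+2} = (n - 6) / ((n+1)(n+2)) * a_n.

Check with a_0 = 2, a_1 = 2 (apply the recurrence for n = 0, 1, 2, 3): a_0 = 2, a_1 = 2, a_2 = -6, a_3 = -5/3, a_4 = 2, a_5 = 1/4.

a_(n+2) = (n - 6) / ((n+1)(n+2)) * a_n; check: a_0 = 2, a_1 = 2, a_2 = -6, a_3 = -5/3, a_4 = 2, a_5 = 1/4


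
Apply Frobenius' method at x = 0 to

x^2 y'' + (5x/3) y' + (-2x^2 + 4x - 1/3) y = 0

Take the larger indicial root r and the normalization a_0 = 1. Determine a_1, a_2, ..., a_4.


Write in Frobenius form y'' + (p(x)/x) y' + (q(x)/x^2) y = 0:
  p(x) = 5/3,  q(x) = -2x^2 + 4x - 1/3.
Indicial equation: r(r-1) + (5/3) r + (-1/3) = 0 -> roots r_1 = 1/3, r_2 = -1.
Take r = r_1 = 1/3. Let y(x) = x^r sum_{n>=0} a_n x^n with a_0 = 1.
Substitute y = x^r sum a_n x^n and match x^{r+n}. The recurrence is
  D(n) a_n + 4 a_{n-1} - 2 a_{n-2} = 0,  where D(n) = (r+n)(r+n-1) + (5/3)(r+n) + (-1/3).
  a_n = [-4 a_{n-1} + 2 a_{n-2}] / D(n).
Since the indicial polynomial factors as (r - r_1)(r - r_2), D(n) = (r_1 + n - r_1)(r_1 + n - r_2) = n(n + 4/3).
Evaluating step by step (a_0 = 1):
  n = 1: D(1) = 1(1 + 4/3) = 7/3; numerator = -4(1) = -4; a_1 = (-4)/(7/3) = -12/7
  n = 2: D(2) = 2(2 + 4/3) = 20/3; numerator = -4(-12/7) + 2(1) = 62/7; a_2 = (62/7)/(20/3) = 93/70
  n = 3: D(3) = 3(3 + 4/3) = 13; numerator = -4(93/70) + 2(-12/7) = -306/35; a_3 = (-306/35)/(13) = -306/455
  n = 4: D(4) = 4(4 + 4/3) = 64/3; numerator = -4(-306/455) + 2(93/70) = 2433/455; a_4 = (2433/455)/(64/3) = 7299/29120

r = 1/3; a_0 = 1; a_1 = -12/7; a_2 = 93/70; a_3 = -306/455; a_4 = 7299/29120


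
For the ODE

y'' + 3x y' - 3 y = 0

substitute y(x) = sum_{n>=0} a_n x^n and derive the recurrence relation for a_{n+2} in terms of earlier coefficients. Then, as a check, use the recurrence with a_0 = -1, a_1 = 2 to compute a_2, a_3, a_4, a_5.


Substitute y = sum_n a_n x^n.
y''(x) has coefficient (n+2)(n+1) a_{n+2} at x^n;
3 x y'(x) has coefficient 3 n a_n at x^n (shift);
-3 y(x) has coefficient -3 a_n at x^n.
Matching x^n: (n+2)(n+1) a_{n+2} + (3n - 3) a_n = 0.
Thus a_{n+2} = (-3n + 3) / ((n+1)(n+2)) * a_n.

Check with a_0 = -1, a_1 = 2 (apply the recurrence for n = 0, 1, 2, 3): a_0 = -1, a_1 = 2, a_2 = -3/2, a_3 = 0, a_4 = 3/8, a_5 = 0.

a_(n+2) = (-3n + 3) / ((n+1)(n+2)) * a_n; check: a_0 = -1, a_1 = 2, a_2 = -3/2, a_3 = 0, a_4 = 3/8, a_5 = 0


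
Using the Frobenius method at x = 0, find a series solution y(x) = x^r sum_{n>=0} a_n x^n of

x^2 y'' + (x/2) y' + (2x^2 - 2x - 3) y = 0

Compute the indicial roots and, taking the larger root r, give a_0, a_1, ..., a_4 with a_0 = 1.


Write in Frobenius form y'' + (p(x)/x) y' + (q(x)/x^2) y = 0:
  p(x) = 1/2,  q(x) = 2x^2 - 2x - 3.
Indicial equation: r(r-1) + (1/2) r + (-3) = 0 -> roots r_1 = 2, r_2 = -3/2.
Take r = r_1 = 2. Let y(x) = x^r sum_{n>=0} a_n x^n with a_0 = 1.
Substitute y = x^r sum a_n x^n and match x^{r+n}. The recurrence is
  D(n) a_n - 2 a_{n-1} + 2 a_{n-2} = 0,  where D(n) = (r+n)(r+n-1) + (1/2)(r+n) + (-3).
  a_n = [2 a_{n-1} - 2 a_{n-2}] / D(n).
Since the indicial polynomial factors as (r - r_1)(r - r_2), D(n) = (r_1 + n - r_1)(r_1 + n - r_2) = n(n + 7/2).
Evaluating step by step (a_0 = 1):
  n = 1: D(1) = 1(1 + 7/2) = 9/2; numerator = 2(1) = 2; a_1 = (2)/(9/2) = 4/9
  n = 2: D(2) = 2(2 + 7/2) = 11; numerator = 2(4/9) - 2(1) = -10/9; a_2 = (-10/9)/(11) = -10/99
  n = 3: D(3) = 3(3 + 7/2) = 39/2; numerator = 2(-10/99) - 2(4/9) = -12/11; a_3 = (-12/11)/(39/2) = -8/143
  n = 4: D(4) = 4(4 + 7/2) = 30; numerator = 2(-8/143) - 2(-10/99) = 116/1287; a_4 = (116/1287)/(30) = 58/19305

r = 2; a_0 = 1; a_1 = 4/9; a_2 = -10/99; a_3 = -8/143; a_4 = 58/19305


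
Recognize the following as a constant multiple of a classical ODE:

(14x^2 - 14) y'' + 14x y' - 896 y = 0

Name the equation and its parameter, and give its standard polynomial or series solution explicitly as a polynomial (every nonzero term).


All three coefficients share the factor -14; dividing through by -14 gives  (1 - x^2) y'' - x y' + 64 y = 0.
This matches the Chebyshev equation (1 - x^2) y'' - x y' + n^2 y = 0 (note the -x y' term, not -2x y') with n^2 = 64, so n = 8; the polynomial solution is T_8(x).
With y = sum_k a_k x^k, matching x^k gives (k+2)(k+1) a_{k+2} = (k^2 - n^2) a_k = (k - 8)(k + 8) a_k. The right side vanishes at k = 8, so the series with the parity of 8 terminates at degree 8.
Standard normalization: leading coefficient of T_n is 2^(n-1), so a_8 = 2^7 = 128. Work downward with a_k = (k+1)(k+2) a_{k+2} / ((k - 8)(k + 8)):
  a_6 = (7)(8)(128) / ((6 - 8)(6 + 8)) = 7168/(-28) = -256
  a_4 = (5)(6)(-256) / ((4 - 8)(4 + 8)) = -7680/(-48) = 160
  a_2 = (3)(4)(160) / ((2 - 8)(2 + 8)) = 1920/(-60) = -32
  a_0 = (1)(2)(-32) / ((0 - 8)(0 + 8)) = -64/(-64) = 1
Hence T_8(x) = 128 x^8 - 256 x^6 + 160 x^4 - 32 x^2 + 1.

T_8(x); series = 128 x^8 - 256 x^6 + 160 x^4 - 32 x^2 + 1


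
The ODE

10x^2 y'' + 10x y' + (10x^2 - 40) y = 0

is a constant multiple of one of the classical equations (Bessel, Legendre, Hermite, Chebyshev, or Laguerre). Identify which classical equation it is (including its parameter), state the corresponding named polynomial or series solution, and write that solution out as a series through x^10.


All three coefficients share the factor 10; dividing through by 10 gives  x^2 y'' + x y' + (x^2 - 4) y = 0.
This matches the Bessel equation x^2 y'' + x y' + (x^2 - nu^2) y = 0 with nu^2 = 4, so nu = 2; the solution bounded at x = 0 is J_2(x).
Frobenius at x = 0: indicial roots ±nu; for r = nu the recurrence k(k + 2nu) c_k = -c_{k-2} gives the standard series J_nu(x) = sum_{k>=0} (-1)^k / (k! (k+nu)!) (x/2)^(2k+nu). Evaluate the first 5 terms:
  k = 0: (-1)^0 / (0! * 2! * 2^2) x^2 = 1/(1*2*4) x^2 = (1/8) x^2
  k = 1: (-1)^1 / (1! * 3! * 2^4) x^4 = -1/(1*6*16) x^4 = (-1/96) x^4
  k = 2: (-1)^2 / (2! * 4! * 2^6) x^6 = 1/(2*24*64) x^6 = (1/3072) x^6
  k = 3: (-1)^3 / (3! * 5! * 2^8) x^8 = -1/(6*120*256) x^8 = (-1/184320) x^8
  k = 4: (-1)^4 / (4! * 6! * 2^10) x^10 = 1/(24*720*1024) x^10 = (1/17694720) x^10
Hence J_2(x) = x^10/17694720 - x^8/184320 + x^6/3072 - x^4/96 + x^2/8 + ....

J_2(x); series = x^10/17694720 - x^8/184320 + x^6/3072 - x^4/96 + x^2/8


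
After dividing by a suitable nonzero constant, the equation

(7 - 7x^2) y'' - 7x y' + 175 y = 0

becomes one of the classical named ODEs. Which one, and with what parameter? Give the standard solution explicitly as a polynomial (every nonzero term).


All three coefficients share the factor 7; dividing through by 7 gives  (1 - x^2) y'' - x y' + 25 y = 0.
This matches the Chebyshev equation (1 - x^2) y'' - x y' + n^2 y = 0 (note the -x y' term, not -2x y') with n^2 = 25, so n = 5; the polynomial solution is T_5(x).
With y = sum_k a_k x^k, matching x^k gives (k+2)(k+1) a_{k+2} = (k^2 - n^2) a_k = (k - 5)(k + 5) a_k. The right side vanishes at k = 5, so the series with the parity of 5 terminates at degree 5.
Standard normalization: leading coefficient of T_n is 2^(n-1), so a_5 = 2^4 = 16. Work downward with a_k = (k+1)(k+2) a_{k+2} / ((k - 5)(k + 5)):
  a_3 = (4)(5)(16) / ((3 - 5)(3 + 5)) = 320/(-16) = -20
  a_1 = (2)(3)(-20) / ((1 - 5)(1 + 5)) = -120/(-24) = 5
Hence T_5(x) = 16 x^5 - 20 x^3 + 5 x.

T_5(x); series = 16 x^5 - 20 x^3 + 5 x


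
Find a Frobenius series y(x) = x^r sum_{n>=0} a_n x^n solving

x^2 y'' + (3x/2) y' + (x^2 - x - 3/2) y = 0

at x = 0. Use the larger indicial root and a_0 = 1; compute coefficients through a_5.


Write in Frobenius form y'' + (p(x)/x) y' + (q(x)/x^2) y = 0:
  p(x) = 3/2,  q(x) = x^2 - x - 3/2.
Indicial equation: r(r-1) + (3/2) r + (-3/2) = 0 -> roots r_1 = 1, r_2 = -3/2.
Take r = r_1 = 1. Let y(x) = x^r sum_{n>=0} a_n x^n with a_0 = 1.
Substitute y = x^r sum a_n x^n and match x^{r+n}. The recurrence is
  D(n) a_n - 1 a_{n-1} + 1 a_{n-2} = 0,  where D(n) = (r+n)(r+n-1) + (3/2)(r+n) + (-3/2).
  a_n = [1 a_{n-1} - 1 a_{n-2}] / D(n).
Since the indicial polynomial factors as (r - r_1)(r - r_2), D(n) = (r_1 + n - r_1)(r_1 + n - r_2) = n(n + 5/2).
Evaluating step by step (a_0 = 1):
  n = 1: D(1) = 1(1 + 5/2) = 7/2; numerator = 1(1) = 1; a_1 = (1)/(7/2) = 2/7
  n = 2: D(2) = 2(2 + 5/2) = 9; numerator = 1(2/7) - 1(1) = -5/7; a_2 = (-5/7)/(9) = -5/63
  n = 3: D(3) = 3(3 + 5/2) = 33/2; numerator = 1(-5/63) - 1(2/7) = -23/63; a_3 = (-23/63)/(33/2) = -46/2079
  n = 4: D(4) = 4(4 + 5/2) = 26; numerator = 1(-46/2079) - 1(-5/63) = 17/297; a_4 = (17/297)/(26) = 17/7722
  n = 5: D(5) = 5(5 + 5/2) = 75/2; numerator = 1(17/7722) - 1(-46/2079) = 1315/54054; a_5 = (1315/54054)/(75/2) = 263/405405

r = 1; a_0 = 1; a_1 = 2/7; a_2 = -5/63; a_3 = -46/2079; a_4 = 17/7722; a_5 = 263/405405


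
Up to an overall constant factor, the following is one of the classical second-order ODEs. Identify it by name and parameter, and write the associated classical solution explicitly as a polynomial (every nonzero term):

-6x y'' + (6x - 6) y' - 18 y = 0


All three coefficients share the factor -6; dividing through by -6 gives  x y'' + (1 - x) y' + 3 y = 0.
This matches the Laguerre equation x y'' + (1 - x) y' + n y = 0 with n = 3; the polynomial solution is L_3(x).
With y = sum_k a_k x^k, matching x^k gives (k+1)k a_{k+1} + (k+1) a_{k+1} - k a_k + n a_k = 0, i.e. (k+1)^2 a_{k+1} = (k - n) a_k = (k - 3) a_k. The right side vanishes at k = 3, so the series terminates at degree 3.
Standard normalization L_n(0) = 1 gives a_0 = 1. Work upward with a_{k+1} = (k - 3) a_k / (k+1)^2:
  a_1 = (0 - 3)(1) / 1^2 = -3/1 = -3
  a_2 = (1 - 3)(-3) / 2^2 = 6/4 = 3/2
  a_3 = (2 - 3)(3/2) / 3^2 = (-3/2)/9 = -1/6
Hence L_3(x) = -x^3/6 + 3 x^2/2 - 3 x + 1.

L_3(x); series = -x^3/6 + 3 x^2/2 - 3 x + 1


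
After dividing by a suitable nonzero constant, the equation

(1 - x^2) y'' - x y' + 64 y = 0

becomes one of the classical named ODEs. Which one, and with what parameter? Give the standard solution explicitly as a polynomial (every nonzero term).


The equation is already in a standard form:  (1 - x^2) y'' - x y' + 64 y = 0.
This matches the Chebyshev equation (1 - x^2) y'' - x y' + n^2 y = 0 (note the -x y' term, not -2x y') with n^2 = 64, so n = 8; the polynomial solution is T_8(x).
With y = sum_k a_k x^k, matching x^k gives (k+2)(k+1) a_{k+2} = (k^2 - n^2) a_k = (k - 8)(k + 8) a_k. The right side vanishes at k = 8, so the series with the parity of 8 terminates at degree 8.
Standard normalization: leading coefficient of T_n is 2^(n-1), so a_8 = 2^7 = 128. Work downward with a_k = (k+1)(k+2) a_{k+2} / ((k - 8)(k + 8)):
  a_6 = (7)(8)(128) / ((6 - 8)(6 + 8)) = 7168/(-28) = -256
  a_4 = (5)(6)(-256) / ((4 - 8)(4 + 8)) = -7680/(-48) = 160
  a_2 = (3)(4)(160) / ((2 - 8)(2 + 8)) = 1920/(-60) = -32
  a_0 = (1)(2)(-32) / ((0 - 8)(0 + 8)) = -64/(-64) = 1
Hence T_8(x) = 128 x^8 - 256 x^6 + 160 x^4 - 32 x^2 + 1.

T_8(x); series = 128 x^8 - 256 x^6 + 160 x^4 - 32 x^2 + 1


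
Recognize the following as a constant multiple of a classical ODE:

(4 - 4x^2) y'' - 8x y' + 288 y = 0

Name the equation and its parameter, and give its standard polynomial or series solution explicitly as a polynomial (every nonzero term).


All three coefficients share the factor 4; dividing through by 4 gives  (1 - x^2) y'' - 2x y' + 72 y = 0.
This matches the Legendre equation (1 - x^2) y'' - 2x y' + n(n+1) y = 0 (note the -2x y' term) with n(n+1) = 72, so n = 8; the polynomial solution is P_8(x).
With y = sum_k a_k x^k, matching x^k gives (k+2)(k+1) a_{k+2} = [k(k+1) - n(n+1)] a_k = (k - 8)(k + 9) a_k. The right side vanishes at k = 8, so the series with the parity of 8 terminates at degree 8.
Standard normalization (P_n(1) = 1): leading coefficient (2n)!/(2^n (n!)^2) = 20922789888000/(256*1625702400) = 6435/128, so a_8 = 6435/128. Work downward with a_k = (k+1)(k+2) a_{k+2} / ((k - 8)(k + 9)):
  a_6 = (7)(8)(6435/128) / ((6 - 8)(6 + 9)) = (45045/16)/(-30) = -3003/32
  a_4 = (5)(6)(-3003/32) / ((4 - 8)(4 + 9)) = (-45045/16)/(-52) = 3465/64
  a_2 = (3)(4)(3465/64) / ((2 - 8)(2 + 9)) = (10395/16)/(-66) = -315/32
  a_0 = (1)(2)(-315/32) / ((0 - 8)(0 + 9)) = (-315/16)/(-72) = 35/128
Hence P_8(x) = 6435 x^8/128 - 3003 x^6/32 + 3465 x^4/64 - 315 x^2/32 + 35/128.

P_8(x); series = 6435 x^8/128 - 3003 x^6/32 + 3465 x^4/64 - 315 x^2/32 + 35/128


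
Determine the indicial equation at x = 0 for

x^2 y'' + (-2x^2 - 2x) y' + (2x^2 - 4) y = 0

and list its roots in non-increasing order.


Divide by x^2 to reach normal form y'' + P_1(x) y' + P_2(x) y = 0 with P_1(x) = -2 - 2/x and P_2(x) = 2 - 4/x^2.
x = 0 is a singular point because the y'-coefficient -2 - 2/x has a pole at x = 0 and the y-coefficient 2 - 4/x^2 has a pole at x = 0.
It is a regular singular point because x P_1(x) = p(x) = -2x - 2 and x^2 P_2(x) = q(x) = 2x^2 - 4 are polynomials, hence analytic at x = 0.
p(0) = -2,  q(0) = -4.
Indicial equation: r(r-1) + p(0) r + q(0) = 0, i.e. r^2 + (p(0) - 1) r + q(0) = 0, i.e. r^2 - 3 r - 4 = 0.
Discriminant: (-3)^2 - 4(-4) = 25, so r = (3 ± 5)/2.
Solving: r_1 = 4, r_2 = -1.

indicial: r^2 - 3 r - 4 = 0; roots r_1 = 4, r_2 = -1


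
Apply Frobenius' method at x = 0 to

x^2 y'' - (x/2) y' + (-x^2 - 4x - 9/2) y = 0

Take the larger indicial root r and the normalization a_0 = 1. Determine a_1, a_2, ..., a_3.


Write in Frobenius form y'' + (p(x)/x) y' + (q(x)/x^2) y = 0:
  p(x) = -1/2,  q(x) = -x^2 - 4x - 9/2.
Indicial equation: r(r-1) + (-1/2) r + (-9/2) = 0 -> roots r_1 = 3, r_2 = -3/2.
Take r = r_1 = 3. Let y(x) = x^r sum_{n>=0} a_n x^n with a_0 = 1.
Substitute y = x^r sum a_n x^n and match x^{r+n}. The recurrence is
  D(n) a_n - 4 a_{n-1} - 1 a_{n-2} = 0,  where D(n) = (r+n)(r+n-1) + (-1/2)(r+n) + (-9/2).
  a_n = [4 a_{n-1} + 1 a_{n-2}] / D(n).
Since the indicial polynomial factors as (r - r_1)(r - r_2), D(n) = (r_1 + n - r_1)(r_1 + n - r_2) = n(n + 9/2).
Evaluating step by step (a_0 = 1):
  n = 1: D(1) = 1(1 + 9/2) = 11/2; numerator = 4(1) = 4; a_1 = (4)/(11/2) = 8/11
  n = 2: D(2) = 2(2 + 9/2) = 13; numerator = 4(8/11) + 1(1) = 43/11; a_2 = (43/11)/(13) = 43/143
  n = 3: D(3) = 3(3 + 9/2) = 45/2; numerator = 4(43/143) + 1(8/11) = 276/143; a_3 = (276/143)/(45/2) = 184/2145

r = 3; a_0 = 1; a_1 = 8/11; a_2 = 43/143; a_3 = 184/2145


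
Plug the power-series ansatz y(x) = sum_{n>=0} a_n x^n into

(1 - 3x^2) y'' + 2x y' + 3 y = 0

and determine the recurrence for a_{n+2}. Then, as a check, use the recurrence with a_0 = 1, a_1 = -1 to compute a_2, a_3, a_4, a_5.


Substitute y = sum_n a_n x^n.
(1 - 3 x^2) y'' contributes (n+2)(n+1) a_{n+2} - 3 n(n-1) a_n at x^n.
2 x y'(x) contributes 2 n a_n at x^n.
3 y(x) contributes 3 a_n at x^n.
Matching x^n: (n+2)(n+1) a_{n+2} + (-3 n(n-1) + 2 n + 3) a_n = 0.
Thus a_{n+2} = (3 n(n-1) - 2 n - 3) / ((n+1)(n+2)) * a_n.

Check with a_0 = 1, a_1 = -1 (apply the recurrence for n = 0, 1, 2, 3): a_0 = 1, a_1 = -1, a_2 = -3/2, a_3 = 5/6, a_4 = 1/8, a_5 = 3/8.

a_(n+2) = (3 n(n-1) - 2 n - 3) / ((n+1)(n+2)) * a_n; check: a_0 = 1, a_1 = -1, a_2 = -3/2, a_3 = 5/6, a_4 = 1/8, a_5 = 3/8


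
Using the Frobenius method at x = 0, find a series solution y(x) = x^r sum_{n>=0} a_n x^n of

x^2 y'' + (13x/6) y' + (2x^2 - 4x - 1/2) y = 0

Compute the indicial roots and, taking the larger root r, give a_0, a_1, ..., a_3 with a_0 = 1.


Write in Frobenius form y'' + (p(x)/x) y' + (q(x)/x^2) y = 0:
  p(x) = 13/6,  q(x) = 2x^2 - 4x - 1/2.
Indicial equation: r(r-1) + (13/6) r + (-1/2) = 0 -> roots r_1 = 1/3, r_2 = -3/2.
Take r = r_1 = 1/3. Let y(x) = x^r sum_{n>=0} a_n x^n with a_0 = 1.
Substitute y = x^r sum a_n x^n and match x^{r+n}. The recurrence is
  D(n) a_n - 4 a_{n-1} + 2 a_{n-2} = 0,  where D(n) = (r+n)(r+n-1) + (13/6)(r+n) + (-1/2).
  a_n = [4 a_{n-1} - 2 a_{n-2}] / D(n).
Since the indicial polynomial factors as (r - r_1)(r - r_2), D(n) = (r_1 + n - r_1)(r_1 + n - r_2) = n(n + 11/6).
Evaluating step by step (a_0 = 1):
  n = 1: D(1) = 1(1 + 11/6) = 17/6; numerator = 4(1) = 4; a_1 = (4)/(17/6) = 24/17
  n = 2: D(2) = 2(2 + 11/6) = 23/3; numerator = 4(24/17) - 2(1) = 62/17; a_2 = (62/17)/(23/3) = 186/391
  n = 3: D(3) = 3(3 + 11/6) = 29/2; numerator = 4(186/391) - 2(24/17) = -360/391; a_3 = (-360/391)/(29/2) = -720/11339

r = 1/3; a_0 = 1; a_1 = 24/17; a_2 = 186/391; a_3 = -720/11339


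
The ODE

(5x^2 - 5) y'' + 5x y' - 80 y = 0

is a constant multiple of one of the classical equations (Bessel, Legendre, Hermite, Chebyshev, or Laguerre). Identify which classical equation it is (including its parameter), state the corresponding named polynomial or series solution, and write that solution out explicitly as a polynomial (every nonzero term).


All three coefficients share the factor -5; dividing through by -5 gives  (1 - x^2) y'' - x y' + 16 y = 0.
This matches the Chebyshev equation (1 - x^2) y'' - x y' + n^2 y = 0 (note the -x y' term, not -2x y') with n^2 = 16, so n = 4; the polynomial solution is T_4(x).
With y = sum_k a_k x^k, matching x^k gives (k+2)(k+1) a_{k+2} = (k^2 - n^2) a_k = (k - 4)(k + 4) a_k. The right side vanishes at k = 4, so the series with the parity of 4 terminates at degree 4.
Standard normalization: leading coefficient of T_n is 2^(n-1), so a_4 = 2^3 = 8. Work downward with a_k = (k+1)(k+2) a_{k+2} / ((k - 4)(k + 4)):
  a_2 = (3)(4)(8) / ((2 - 4)(2 + 4)) = 96/(-12) = -8
  a_0 = (1)(2)(-8) / ((0 - 4)(0 + 4)) = -16/(-16) = 1
Hence T_4(x) = 8 x^4 - 8 x^2 + 1.

T_4(x); series = 8 x^4 - 8 x^2 + 1


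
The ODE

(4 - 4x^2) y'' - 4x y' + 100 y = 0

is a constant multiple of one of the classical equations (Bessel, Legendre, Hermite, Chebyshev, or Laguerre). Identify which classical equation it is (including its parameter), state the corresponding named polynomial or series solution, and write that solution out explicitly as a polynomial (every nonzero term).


All three coefficients share the factor 4; dividing through by 4 gives  (1 - x^2) y'' - x y' + 25 y = 0.
This matches the Chebyshev equation (1 - x^2) y'' - x y' + n^2 y = 0 (note the -x y' term, not -2x y') with n^2 = 25, so n = 5; the polynomial solution is T_5(x).
With y = sum_k a_k x^k, matching x^k gives (k+2)(k+1) a_{k+2} = (k^2 - n^2) a_k = (k - 5)(k + 5) a_k. The right side vanishes at k = 5, so the series with the parity of 5 terminates at degree 5.
Standard normalization: leading coefficient of T_n is 2^(n-1), so a_5 = 2^4 = 16. Work downward with a_k = (k+1)(k+2) a_{k+2} / ((k - 5)(k + 5)):
  a_3 = (4)(5)(16) / ((3 - 5)(3 + 5)) = 320/(-16) = -20
  a_1 = (2)(3)(-20) / ((1 - 5)(1 + 5)) = -120/(-24) = 5
Hence T_5(x) = 16 x^5 - 20 x^3 + 5 x.

T_5(x); series = 16 x^5 - 20 x^3 + 5 x


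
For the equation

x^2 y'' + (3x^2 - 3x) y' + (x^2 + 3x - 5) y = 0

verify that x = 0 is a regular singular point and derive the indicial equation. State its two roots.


Divide by x^2 to reach normal form y'' + P_1(x) y' + P_2(x) y = 0 with P_1(x) = 3 - 3/x and P_2(x) = 1 + 3/x - 5/x^2.
x = 0 is a singular point because the y'-coefficient 3 - 3/x has a pole at x = 0 and the y-coefficient 1 + 3/x - 5/x^2 has a pole at x = 0.
It is a regular singular point because x P_1(x) = p(x) = 3x - 3 and x^2 P_2(x) = q(x) = x^2 + 3x - 5 are polynomials, hence analytic at x = 0.
p(0) = -3,  q(0) = -5.
Indicial equation: r(r-1) + p(0) r + q(0) = 0, i.e. r^2 + (p(0) - 1) r + q(0) = 0, i.e. r^2 - 4 r - 5 = 0.
Discriminant: (-4)^2 - 4(-5) = 36, so r = (4 ± 6)/2.
Solving: r_1 = 5, r_2 = -1.

indicial: r^2 - 4 r - 5 = 0; roots r_1 = 5, r_2 = -1


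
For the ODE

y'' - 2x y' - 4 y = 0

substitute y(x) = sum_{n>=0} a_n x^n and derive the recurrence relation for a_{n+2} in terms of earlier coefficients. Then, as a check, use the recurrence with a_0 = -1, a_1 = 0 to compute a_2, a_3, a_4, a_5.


Substitute y = sum_n a_n x^n.
y''(x) has coefficient (n+2)(n+1) a_{n+2} at x^n;
-2 x y'(x) has coefficient -2 n a_n at x^n (shift);
-4 y(x) has coefficient -4 a_n at x^n.
Matching x^n: (n+2)(n+1) a_{n+2} + (-2n - 4) a_n = 0.
Thus a_{n+2} = (2n + 4) / ((n+1)(n+2)) * a_n.

Check with a_0 = -1, a_1 = 0 (apply the recurrence for n = 0, 1, 2, 3): a_0 = -1, a_1 = 0, a_2 = -2, a_3 = 0, a_4 = -4/3, a_5 = 0.

a_(n+2) = (2n + 4) / ((n+1)(n+2)) * a_n; check: a_0 = -1, a_1 = 0, a_2 = -2, a_3 = 0, a_4 = -4/3, a_5 = 0


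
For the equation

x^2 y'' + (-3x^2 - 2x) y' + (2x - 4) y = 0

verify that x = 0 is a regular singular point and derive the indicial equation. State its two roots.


Divide by x^2 to reach normal form y'' + P_1(x) y' + P_2(x) y = 0 with P_1(x) = -3 - 2/x and P_2(x) = 2/x - 4/x^2.
x = 0 is a singular point because the y'-coefficient -3 - 2/x has a pole at x = 0 and the y-coefficient 2/x - 4/x^2 has a pole at x = 0.
It is a regular singular point because x P_1(x) = p(x) = -3x - 2 and x^2 P_2(x) = q(x) = 2x - 4 are polynomials, hence analytic at x = 0.
p(0) = -2,  q(0) = -4.
Indicial equation: r(r-1) + p(0) r + q(0) = 0, i.e. r^2 + (p(0) - 1) r + q(0) = 0, i.e. r^2 - 3 r - 4 = 0.
Discriminant: (-3)^2 - 4(-4) = 25, so r = (3 ± 5)/2.
Solving: r_1 = 4, r_2 = -1.

indicial: r^2 - 3 r - 4 = 0; roots r_1 = 4, r_2 = -1


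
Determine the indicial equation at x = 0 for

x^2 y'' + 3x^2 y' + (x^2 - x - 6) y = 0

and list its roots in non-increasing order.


Divide by x^2 to reach normal form y'' + P_1(x) y' + P_2(x) y = 0 with P_1(x) = 3 and P_2(x) = 1 - 1/x - 6/x^2.
x = 0 is a singular point because the y-coefficient 1 - 1/x - 6/x^2 has a pole at x = 0.
It is a regular singular point because x P_1(x) = p(x) = 3x and x^2 P_2(x) = q(x) = x^2 - x - 6 are polynomials, hence analytic at x = 0.
p(0) = 0,  q(0) = -6.
Indicial equation: r(r-1) + p(0) r + q(0) = 0, i.e. r^2 + (p(0) - 1) r + q(0) = 0, i.e. r^2 - 1 r - 6 = 0.
Discriminant: (-1)^2 - 4(-6) = 25, so r = (1 ± 5)/2.
Solving: r_1 = 3, r_2 = -2.

indicial: r^2 - 1 r - 6 = 0; roots r_1 = 3, r_2 = -2


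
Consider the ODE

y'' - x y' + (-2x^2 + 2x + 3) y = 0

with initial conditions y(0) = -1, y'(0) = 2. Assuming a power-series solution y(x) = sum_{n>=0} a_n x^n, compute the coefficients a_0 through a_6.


Ansatz: y(x) = sum_{n>=0} a_n x^n, so y'(x) = sum_{n>=1} n a_n x^(n-1) and y''(x) = sum_{n>=2} n(n-1) a_n x^(n-2).
Substitute into P(x) y'' + Q(x) y' + R(x) y = 0 with P(x) = 1, Q(x) = -x, R(x) = -2x^2 + 2x + 3, and match powers of x.
Initial conditions: a_0 = -1, a_1 = 2.
Setting the coefficient of each power of x to zero and solving order by order (substituting the coefficients already found):
  x^0: 2 a_2 + 3 a_0 = 0  ->  2 a_2 = -3 a_0 = 3  ->  a_2 = 3/2
  x^1: 6 a_3 + 2 a_1 + 2 a_0 = 0  ->  6 a_3 = -2 a_1 - 2 a_0 = -2  ->  a_3 = -1/3
  x^2: 12 a_4 + a_2 + 2 a_1 - 2 a_0 = 0  ->  12 a_4 = -a_2 - 2 a_1 + 2 a_0 = -15/2  ->  a_4 = -5/8
  x^3: 20 a_5 + 2 a_2 - 2 a_1 = 0  ->  20 a_5 = -2 a_2 + 2 a_1 = 1  ->  a_5 = 1/20
  x^4: 30 a_6 - a_4 + 2 a_3 - 2 a_2 = 0  ->  30 a_6 = a_4 - 2 a_3 + 2 a_2 = 73/24  ->  a_6 = 73/720
Truncated series: y(x) = -1 + 2 x + (3/2) x^2 - (1/3) x^3 - (5/8) x^4 + (1/20) x^5 + (73/720) x^6 + O(x^7).

a_0 = -1; a_1 = 2; a_2 = 3/2; a_3 = -1/3; a_4 = -5/8; a_5 = 1/20; a_6 = 73/720


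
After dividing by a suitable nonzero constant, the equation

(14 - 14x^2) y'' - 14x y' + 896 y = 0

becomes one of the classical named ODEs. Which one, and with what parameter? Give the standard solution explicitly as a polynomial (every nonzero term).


All three coefficients share the factor 14; dividing through by 14 gives  (1 - x^2) y'' - x y' + 64 y = 0.
This matches the Chebyshev equation (1 - x^2) y'' - x y' + n^2 y = 0 (note the -x y' term, not -2x y') with n^2 = 64, so n = 8; the polynomial solution is T_8(x).
With y = sum_k a_k x^k, matching x^k gives (k+2)(k+1) a_{k+2} = (k^2 - n^2) a_k = (k - 8)(k + 8) a_k. The right side vanishes at k = 8, so the series with the parity of 8 terminates at degree 8.
Standard normalization: leading coefficient of T_n is 2^(n-1), so a_8 = 2^7 = 128. Work downward with a_k = (k+1)(k+2) a_{k+2} / ((k - 8)(k + 8)):
  a_6 = (7)(8)(128) / ((6 - 8)(6 + 8)) = 7168/(-28) = -256
  a_4 = (5)(6)(-256) / ((4 - 8)(4 + 8)) = -7680/(-48) = 160
  a_2 = (3)(4)(160) / ((2 - 8)(2 + 8)) = 1920/(-60) = -32
  a_0 = (1)(2)(-32) / ((0 - 8)(0 + 8)) = -64/(-64) = 1
Hence T_8(x) = 128 x^8 - 256 x^6 + 160 x^4 - 32 x^2 + 1.

T_8(x); series = 128 x^8 - 256 x^6 + 160 x^4 - 32 x^2 + 1


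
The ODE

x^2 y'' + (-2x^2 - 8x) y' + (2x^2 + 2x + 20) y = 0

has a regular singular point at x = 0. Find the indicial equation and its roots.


Divide by x^2 to reach normal form y'' + P_1(x) y' + P_2(x) y = 0 with P_1(x) = -2 - 8/x and P_2(x) = 2 + 2/x + 20/x^2.
x = 0 is a singular point because the y'-coefficient -2 - 8/x has a pole at x = 0 and the y-coefficient 2 + 2/x + 20/x^2 has a pole at x = 0.
It is a regular singular point because x P_1(x) = p(x) = -2x - 8 and x^2 P_2(x) = q(x) = 2x^2 + 2x + 20 are polynomials, hence analytic at x = 0.
p(0) = -8,  q(0) = 20.
Indicial equation: r(r-1) + p(0) r + q(0) = 0, i.e. r^2 + (p(0) - 1) r + q(0) = 0, i.e. r^2 - 9 r + 20 = 0.
Discriminant: (-9)^2 - 4(20) = 1, so r = (9 ± 1)/2.
Solving: r_1 = 5, r_2 = 4.

indicial: r^2 - 9 r + 20 = 0; roots r_1 = 5, r_2 = 4


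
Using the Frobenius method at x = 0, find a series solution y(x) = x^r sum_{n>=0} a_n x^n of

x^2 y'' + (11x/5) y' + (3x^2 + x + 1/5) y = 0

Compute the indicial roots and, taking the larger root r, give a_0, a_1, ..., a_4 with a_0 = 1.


Write in Frobenius form y'' + (p(x)/x) y' + (q(x)/x^2) y = 0:
  p(x) = 11/5,  q(x) = 3x^2 + x + 1/5.
Indicial equation: r(r-1) + (11/5) r + (1/5) = 0 -> roots r_1 = -1/5, r_2 = -1.
Take r = r_1 = -1/5. Let y(x) = x^r sum_{n>=0} a_n x^n with a_0 = 1.
Substitute y = x^r sum a_n x^n and match x^{r+n}. The recurrence is
  D(n) a_n + 1 a_{n-1} + 3 a_{n-2} = 0,  where D(n) = (r+n)(r+n-1) + (11/5)(r+n) + (1/5).
  a_n = [-1 a_{n-1} - 3 a_{n-2}] / D(n).
Since the indicial polynomial factors as (r - r_1)(r - r_2), D(n) = (r_1 + n - r_1)(r_1 + n - r_2) = n(n + 4/5).
Evaluating step by step (a_0 = 1):
  n = 1: D(1) = 1(1 + 4/5) = 9/5; numerator = -1(1) = -1; a_1 = (-1)/(9/5) = -5/9
  n = 2: D(2) = 2(2 + 4/5) = 28/5; numerator = -1(-5/9) - 3(1) = -22/9; a_2 = (-22/9)/(28/5) = -55/126
  n = 3: D(3) = 3(3 + 4/5) = 57/5; numerator = -1(-55/126) - 3(-5/9) = 265/126; a_3 = (265/126)/(57/5) = 1325/7182
  n = 4: D(4) = 4(4 + 4/5) = 96/5; numerator = -1(1325/7182) - 3(-55/126) = 4040/3591; a_4 = (4040/3591)/(96/5) = 2525/43092

r = -1/5; a_0 = 1; a_1 = -5/9; a_2 = -55/126; a_3 = 1325/7182; a_4 = 2525/43092


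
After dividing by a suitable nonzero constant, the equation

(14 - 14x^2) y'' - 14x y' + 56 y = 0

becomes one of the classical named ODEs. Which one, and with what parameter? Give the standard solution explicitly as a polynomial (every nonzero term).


All three coefficients share the factor 14; dividing through by 14 gives  (1 - x^2) y'' - x y' + 4 y = 0.
This matches the Chebyshev equation (1 - x^2) y'' - x y' + n^2 y = 0 (note the -x y' term, not -2x y') with n^2 = 4, so n = 2; the polynomial solution is T_2(x).
With y = sum_k a_k x^k, matching x^k gives (k+2)(k+1) a_{k+2} = (k^2 - n^2) a_k = (k - 2)(k + 2) a_k. The right side vanishes at k = 2, so the series with the parity of 2 terminates at degree 2.
Standard normalization: leading coefficient of T_n is 2^(n-1), so a_2 = 2^1 = 2. Work downward with a_k = (k+1)(k+2) a_{k+2} / ((k - 2)(k + 2)):
  a_0 = (1)(2)(2) / ((0 - 2)(0 + 2)) = 4/(-4) = -1
Hence T_2(x) = 2 x^2 - 1.

T_2(x); series = 2 x^2 - 1


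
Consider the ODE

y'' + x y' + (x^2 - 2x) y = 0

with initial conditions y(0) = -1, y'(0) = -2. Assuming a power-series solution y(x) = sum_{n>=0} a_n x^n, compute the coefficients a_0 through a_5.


Ansatz: y(x) = sum_{n>=0} a_n x^n, so y'(x) = sum_{n>=1} n a_n x^(n-1) and y''(x) = sum_{n>=2} n(n-1) a_n x^(n-2).
Substitute into P(x) y'' + Q(x) y' + R(x) y = 0 with P(x) = 1, Q(x) = x, R(x) = x^2 - 2x, and match powers of x.
Initial conditions: a_0 = -1, a_1 = -2.
Setting the coefficient of each power of x to zero and solving order by order (substituting the coefficients already found):
  x^0: 2 a_2 = 0  ->  a_2 = 0
  x^1: 6 a_3 + a_1 - 2 a_0 = 0  ->  6 a_3 = -a_1 + 2 a_0 = 0  ->  a_3 = 0
  x^2: 12 a_4 + 2 a_2 - 2 a_1 + a_0 = 0  ->  12 a_4 = -2 a_2 + 2 a_1 - a_0 = -3  ->  a_4 = -1/4
  x^3: 20 a_5 + 3 a_3 - 2 a_2 + a_1 = 0  ->  20 a_5 = -3 a_3 + 2 a_2 - a_1 = 2  ->  a_5 = 1/10
Truncated series: y(x) = -1 - 2 x - (1/4) x^4 + (1/10) x^5 + O(x^6).

a_0 = -1; a_1 = -2; a_2 = 0; a_3 = 0; a_4 = -1/4; a_5 = 1/10


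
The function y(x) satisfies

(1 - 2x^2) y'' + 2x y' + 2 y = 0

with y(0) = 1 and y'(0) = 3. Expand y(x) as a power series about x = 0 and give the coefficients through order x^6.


Ansatz: y(x) = sum_{n>=0} a_n x^n, so y'(x) = sum_{n>=1} n a_n x^(n-1) and y''(x) = sum_{n>=2} n(n-1) a_n x^(n-2).
Substitute into P(x) y'' + Q(x) y' + R(x) y = 0 with P(x) = 1 - 2x^2, Q(x) = 2x, R(x) = 2, and match powers of x.
Initial conditions: a_0 = 1, a_1 = 3.
Setting the coefficient of each power of x to zero and solving order by order (substituting the coefficients already found):
  x^0: 2 a_2 + 2 a_0 = 0  ->  2 a_2 = -2 a_0 = -2  ->  a_2 = -1
  x^1: 6 a_3 + 4 a_1 = 0  ->  6 a_3 = -4 a_1 = -12  ->  a_3 = -2
  x^2: 12 a_4 + 2 a_2 = 0  ->  12 a_4 = -2 a_2 = 2  ->  a_4 = 1/6
  x^3: 20 a_5 - 4 a_3 = 0  ->  20 a_5 = 4 a_3 = -8  ->  a_5 = -2/5
  x^4: 30 a_6 - 14 a_4 = 0  ->  30 a_6 = 14 a_4 = 7/3  ->  a_6 = 7/90
Truncated series: y(x) = 1 + 3 x - x^2 - 2 x^3 + (1/6) x^4 - (2/5) x^5 + (7/90) x^6 + O(x^7).

a_0 = 1; a_1 = 3; a_2 = -1; a_3 = -2; a_4 = 1/6; a_5 = -2/5; a_6 = 7/90


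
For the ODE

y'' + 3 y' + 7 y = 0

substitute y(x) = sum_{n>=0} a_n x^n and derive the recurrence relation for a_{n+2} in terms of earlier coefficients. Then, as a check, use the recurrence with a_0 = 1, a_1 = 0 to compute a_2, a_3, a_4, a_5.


Substitute y = sum_n a_n x^n.
y''(x) has coefficient (n+2)(n+1) a_{n+2} at x^n;
3 y'(x) has coefficient 3 (n+1) a_{n+1} at x^n;
7 y(x) has coefficient 7 a_n at x^n.
Matching x^n: (n+2)(n+1) a_{n+2} + 3 (n+1) a_{n+1} + 7 a_n = 0.
Thus a_{n+2} = [-3 (n+1) a_{n+1} - 7 a_n] / ((n+1)(n+2)).

Check with a_0 = 1, a_1 = 0 (apply the recurrence for n = 0, 1, 2, 3): a_0 = 1, a_1 = 0, a_2 = -7/2, a_3 = 7/2, a_4 = -7/12, a_5 = -7/8.

a_(n+2) = [-3 (n+1) a_(n+1) - 7 a_n] / ((n+1)(n+2)); check: a_0 = 1, a_1 = 0, a_2 = -7/2, a_3 = 7/2, a_4 = -7/12, a_5 = -7/8


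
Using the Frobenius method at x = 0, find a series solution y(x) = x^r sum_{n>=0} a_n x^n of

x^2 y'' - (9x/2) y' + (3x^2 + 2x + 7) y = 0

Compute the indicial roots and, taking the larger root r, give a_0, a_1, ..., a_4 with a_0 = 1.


Write in Frobenius form y'' + (p(x)/x) y' + (q(x)/x^2) y = 0:
  p(x) = -9/2,  q(x) = 3x^2 + 2x + 7.
Indicial equation: r(r-1) + (-9/2) r + (7) = 0 -> roots r_1 = 7/2, r_2 = 2.
Take r = r_1 = 7/2. Let y(x) = x^r sum_{n>=0} a_n x^n with a_0 = 1.
Substitute y = x^r sum a_n x^n and match x^{r+n}. The recurrence is
  D(n) a_n + 2 a_{n-1} + 3 a_{n-2} = 0,  where D(n) = (r+n)(r+n-1) + (-9/2)(r+n) + (7).
  a_n = [-2 a_{n-1} - 3 a_{n-2}] / D(n).
Since the indicial polynomial factors as (r - r_1)(r - r_2), D(n) = (r_1 + n - r_1)(r_1 + n - r_2) = n(n + 3/2).
Evaluating step by step (a_0 = 1):
  n = 1: D(1) = 1(1 + 3/2) = 5/2; numerator = -2(1) = -2; a_1 = (-2)/(5/2) = -4/5
  n = 2: D(2) = 2(2 + 3/2) = 7; numerator = -2(-4/5) - 3(1) = -7/5; a_2 = (-7/5)/(7) = -1/5
  n = 3: D(3) = 3(3 + 3/2) = 27/2; numerator = -2(-1/5) - 3(-4/5) = 14/5; a_3 = (14/5)/(27/2) = 28/135
  n = 4: D(4) = 4(4 + 3/2) = 22; numerator = -2(28/135) - 3(-1/5) = 5/27; a_4 = (5/27)/(22) = 5/594

r = 7/2; a_0 = 1; a_1 = -4/5; a_2 = -1/5; a_3 = 28/135; a_4 = 5/594
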